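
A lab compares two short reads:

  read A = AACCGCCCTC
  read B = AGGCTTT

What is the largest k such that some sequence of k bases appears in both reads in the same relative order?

Pick A (read A #1, read B #1) → G (read A #5, read B #3) → C (read A #6, read B #4) → T (read A #9, read B #7); all 4 bases appear in both, in order, and the DP table's final entry dp[10][7] is also 4, so no common subsequence is longer.

4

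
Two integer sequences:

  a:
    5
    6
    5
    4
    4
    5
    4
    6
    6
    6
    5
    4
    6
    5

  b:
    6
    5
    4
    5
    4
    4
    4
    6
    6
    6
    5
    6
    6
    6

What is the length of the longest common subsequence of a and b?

10

Taking 5 (a #1, b #2), 5 (a #3, b #4), 4 (a #4, b #5), 4 (a #5, b #6), 4 (a #7, b #7), 6 (a #8, b #8), 6 (a #9, b #9), 6 (a #10, b #10), 5 (a #11, b #11), 6 (a #13, b #14) gives a common subsequence of length 10. Since dp[14][14] = 10, nothing longer is possible.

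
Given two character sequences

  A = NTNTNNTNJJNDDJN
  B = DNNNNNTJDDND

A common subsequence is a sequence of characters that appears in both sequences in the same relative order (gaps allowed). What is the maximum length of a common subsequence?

9

Match N at A[1]=B[3], N at A[3]=B[4], N at A[5]=B[5], N at A[6]=B[6], T at A[7]=B[7], J at A[10]=B[8], D at A[12]=B[9], D at A[13]=B[10], N at A[15]=B[11] — 9 characters in the same relative order in both, and the DP table's final entry dp[15][12] is also 9, so no common subsequence is longer.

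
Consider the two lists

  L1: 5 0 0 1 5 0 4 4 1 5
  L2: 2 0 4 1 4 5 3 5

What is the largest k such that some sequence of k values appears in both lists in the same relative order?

4

Match 0 [2,2], then 1 [4,4], then 5 [5,6], then 5 [10,8] — 4 values in the same relative order in both. Since dp[10][8] = 4, nothing longer is possible.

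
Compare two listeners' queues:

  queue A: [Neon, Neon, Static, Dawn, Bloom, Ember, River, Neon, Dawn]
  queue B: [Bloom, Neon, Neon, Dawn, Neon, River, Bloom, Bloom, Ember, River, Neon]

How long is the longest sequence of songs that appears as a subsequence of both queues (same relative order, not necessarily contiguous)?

Match Neon (queue A #1, queue B #2); then Neon (queue A #2, queue B #3); then Dawn (queue A #4, queue B #4); then Bloom (queue A #5, queue B #8); then Ember (queue A #6, queue B #9); then River (queue A #7, queue B #10); then Neon (queue A #8, queue B #11) — 7 songs in the same relative order in both. Since dp[9][11] = 7, nothing longer is possible.

7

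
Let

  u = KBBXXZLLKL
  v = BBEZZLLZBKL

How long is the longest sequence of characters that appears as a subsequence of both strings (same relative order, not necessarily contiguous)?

7

Pick B (u #2, v #1); then B (u #3, v #2); then Z (u #6, v #5); then L (u #7, v #6); then L (u #8, v #7); then K (u #9, v #10); then L (u #10, v #11); all 7 characters appear in both, in order. Since dp[10][11] = 7, nothing longer is possible.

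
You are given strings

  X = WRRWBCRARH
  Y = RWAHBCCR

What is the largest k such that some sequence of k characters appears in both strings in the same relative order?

Match R at X[3]=Y[1] → W at X[4]=Y[2] → B at X[5]=Y[5] → C at X[6]=Y[7] → R at X[9]=Y[8] — 5 characters in the same relative order in both. Since dp[10][8] = 5, nothing longer is possible.

5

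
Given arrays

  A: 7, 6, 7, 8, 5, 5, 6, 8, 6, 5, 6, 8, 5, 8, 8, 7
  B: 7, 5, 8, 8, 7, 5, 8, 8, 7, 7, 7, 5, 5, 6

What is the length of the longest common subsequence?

Pick 7 (A #3, B #1); then 5 (A #6, B #2); then 8 (A #8, B #3); then 8 (A #12, B #4); then 5 (A #13, B #6); then 8 (A #14, B #7); then 8 (A #15, B #8); then 7 (A #16, B #11); all 8 values appear in both, in order. dp[16][14] = 8 confirms this is the maximum.

8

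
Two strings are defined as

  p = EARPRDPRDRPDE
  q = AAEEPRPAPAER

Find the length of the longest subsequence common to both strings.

6

Match E (p #1, q #4), P (p #4, q #5), R (p #5, q #6), P (p #7, q #7), P (p #11, q #9), E (p #13, q #11) — 6 characters in the same relative order in both, and the DP table's final entry dp[13][12] is also 6, so no common subsequence is longer.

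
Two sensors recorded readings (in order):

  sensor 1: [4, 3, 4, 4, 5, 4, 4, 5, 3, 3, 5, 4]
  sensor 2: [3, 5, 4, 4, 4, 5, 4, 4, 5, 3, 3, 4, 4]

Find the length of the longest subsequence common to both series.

10

Match 4 at sensor 1[1]=sensor 2[3]; then 4 at sensor 1[3]=sensor 2[4]; then 4 at sensor 1[4]=sensor 2[5]; then 5 at sensor 1[5]=sensor 2[6]; then 4 at sensor 1[6]=sensor 2[7]; then 4 at sensor 1[7]=sensor 2[8]; then 5 at sensor 1[8]=sensor 2[9]; then 3 at sensor 1[9]=sensor 2[10]; then 3 at sensor 1[10]=sensor 2[11]; then 4 at sensor 1[12]=sensor 2[13] — 10 values in the same relative order in both. dp[12][13] = 10 confirms this is the maximum.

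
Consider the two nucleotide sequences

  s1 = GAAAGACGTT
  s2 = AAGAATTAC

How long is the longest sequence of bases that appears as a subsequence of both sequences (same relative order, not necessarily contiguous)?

Pick A at s1[2]=s2[1], then A at s1[3]=s2[2], then A at s1[4]=s2[4], then A at s1[6]=s2[5], then T at s1[9]=s2[6], then T at s1[10]=s2[7]; all 6 bases appear in both, in order, and the DP table's final entry dp[10][9] is also 6, so no common subsequence is longer.

6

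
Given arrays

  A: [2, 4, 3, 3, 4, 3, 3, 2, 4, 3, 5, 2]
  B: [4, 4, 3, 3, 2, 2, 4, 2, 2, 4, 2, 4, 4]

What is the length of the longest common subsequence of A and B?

Taking 4 (A #2, B #2); then 3 (A #3, B #3); then 3 (A #4, B #4); then 4 (A #5, B #7); then 2 (A #8, B #9); then 4 (A #9, B #10); then 2 (A #12, B #11) gives a common subsequence of length 7. Since dp[12][13] = 7, nothing longer is possible.

7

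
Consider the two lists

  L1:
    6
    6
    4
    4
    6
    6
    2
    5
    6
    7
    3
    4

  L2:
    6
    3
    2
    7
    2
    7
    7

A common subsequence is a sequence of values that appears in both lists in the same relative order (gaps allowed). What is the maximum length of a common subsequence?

3

Let dp[i][j] be the LCS length of the first i values of L1 and the first j values of L2. dp[i][j] = dp[i-1][j-1]+1 when the i-th and j-th values match, else max(dp[i-1][j], dp[i][j-1]).
    ·  6  3  2  7  2  7  7
 ·  0  0  0  0  0  0  0  0
 6  0  1  1  1  1  1  1  1
 6  0  1  1  1  1  1  1  1
 4  0  1  1  1  1  1  1  1
 4  0  1  1  1  1  1  1  1
 6  0  1  1  1  1  1  1  1
 6  0  1  1  1  1  1  1  1
 2  0  1  1  2  2  2  2  2
 5  0  1  1  2  2  2  2  2
 6  0  1  1  2  2  2  2  2
 7  0  1  1  2  3  3  3  3
 3  0  1  2  2  3  3  3  3
 4  0  1  2  2  3  3  3  3
dp[12][7] = 3. One LCS (by backtracking along matches): 6, 2, 7.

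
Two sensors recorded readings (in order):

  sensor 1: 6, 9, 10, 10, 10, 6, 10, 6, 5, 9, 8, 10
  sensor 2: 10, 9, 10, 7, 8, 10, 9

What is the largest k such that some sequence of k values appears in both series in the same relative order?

One common subsequence of length 4: 9 (sensor 1 #2, sensor 2 #2), then 10 (sensor 1 #3, sensor 2 #3), then 10 (sensor 1 #7, sensor 2 #6), then 9 (sensor 1 #10, sensor 2 #7). Since dp[12][7] = 4, nothing longer is possible.

4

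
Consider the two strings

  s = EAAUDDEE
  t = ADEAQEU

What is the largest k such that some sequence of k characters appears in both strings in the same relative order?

One common subsequence of length 4: A (s #3, t #1), then D (s #6, t #2), then E (s #7, t #3), then E (s #8, t #6). Since dp[8][7] = 4, nothing longer is possible.

4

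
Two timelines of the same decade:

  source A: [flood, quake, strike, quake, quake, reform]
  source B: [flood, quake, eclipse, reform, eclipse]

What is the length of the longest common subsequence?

3

Pick flood [1,1]; then quake [2,2]; then reform [6,4]; all 3 events appear in both, in order, and the DP table's final entry dp[6][5] is also 3, so no common subsequence is longer.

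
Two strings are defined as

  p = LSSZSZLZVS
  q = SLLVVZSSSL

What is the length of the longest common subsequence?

Pick L [1,3], then S [2,7], then S [3,8], then S [5,9], then L [7,10]; all 5 characters appear in both, in order. The LCS DP gives dp[10][10] = 5, so this is optimal.

5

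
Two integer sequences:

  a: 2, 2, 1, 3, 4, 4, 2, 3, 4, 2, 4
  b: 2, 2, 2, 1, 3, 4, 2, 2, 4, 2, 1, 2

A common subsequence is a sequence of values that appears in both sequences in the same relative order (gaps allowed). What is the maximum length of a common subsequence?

8

Taking 2 (a #1, b #2) → 2 (a #2, b #3) → 1 (a #3, b #4) → 3 (a #4, b #5) → 4 (a #5, b #6) → 4 (a #6, b #9) → 2 (a #7, b #10) → 2 (a #10, b #12) gives a common subsequence of length 8. The LCS DP gives dp[11][12] = 8, so this is optimal.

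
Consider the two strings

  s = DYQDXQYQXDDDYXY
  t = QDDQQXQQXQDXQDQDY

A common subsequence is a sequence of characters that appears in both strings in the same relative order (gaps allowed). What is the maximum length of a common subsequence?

10

One common subsequence of length 10: D (s #1, t #3), then Q (s #3, t #5), then X (s #5, t #6), then Q (s #6, t #7), then Q (s #8, t #8), then X (s #9, t #9), then D (s #10, t #11), then D (s #11, t #14), then D (s #12, t #16), then Y (s #15, t #17). dp[15][17] = 10 confirms this is the maximum.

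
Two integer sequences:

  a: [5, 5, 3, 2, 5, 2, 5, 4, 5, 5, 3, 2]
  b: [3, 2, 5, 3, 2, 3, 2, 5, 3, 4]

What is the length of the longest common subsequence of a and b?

Taking 5 at a[2]=b[3], 3 at a[3]=b[4], 2 at a[4]=b[5], 2 at a[6]=b[7], 5 at a[7]=b[8], 4 at a[8]=b[10] gives a common subsequence of length 6, and the DP table's final entry dp[12][10] is also 6, so no common subsequence is longer.

6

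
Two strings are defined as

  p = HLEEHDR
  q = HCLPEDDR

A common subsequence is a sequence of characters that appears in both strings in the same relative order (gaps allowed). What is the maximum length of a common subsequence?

Taking H (p #1, q #1), L (p #2, q #3), E (p #3, q #5), D (p #6, q #7), R (p #7, q #8) gives a common subsequence of length 5. dp[7][8] = 5 confirms this is the maximum.

5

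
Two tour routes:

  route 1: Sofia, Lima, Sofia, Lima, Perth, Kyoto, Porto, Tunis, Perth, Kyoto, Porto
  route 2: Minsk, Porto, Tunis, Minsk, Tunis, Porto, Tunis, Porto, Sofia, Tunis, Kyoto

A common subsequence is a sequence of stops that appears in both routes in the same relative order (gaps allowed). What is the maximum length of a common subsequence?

3

Match Sofia (route 1 #3, route 2 #9), Tunis (route 1 #8, route 2 #10), Kyoto (route 1 #10, route 2 #11) — 3 stops in the same relative order in both. The LCS DP gives dp[11][11] = 3, so this is optimal.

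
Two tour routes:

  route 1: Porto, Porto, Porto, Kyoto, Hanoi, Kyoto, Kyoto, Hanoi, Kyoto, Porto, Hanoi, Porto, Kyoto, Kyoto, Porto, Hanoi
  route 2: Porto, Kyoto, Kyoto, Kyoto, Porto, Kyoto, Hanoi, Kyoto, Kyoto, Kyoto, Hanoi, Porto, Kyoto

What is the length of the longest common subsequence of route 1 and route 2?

10

One common subsequence of length 10: Porto [1,1], Porto [3,5], Kyoto [4,6], Hanoi [5,7], Kyoto [6,8], Kyoto [7,9], Kyoto [9,10], Hanoi [11,11], Porto [12,12], Kyoto [14,13]. dp[16][13] = 10 confirms this is the maximum.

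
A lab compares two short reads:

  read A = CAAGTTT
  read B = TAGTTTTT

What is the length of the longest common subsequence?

One common subsequence of length 5: A at read A[3]=read B[2] → G at read A[4]=read B[3] → T at read A[5]=read B[6] → T at read A[6]=read B[7] → T at read A[7]=read B[8], and the DP table's final entry dp[7][8] is also 5, so no common subsequence is longer.

5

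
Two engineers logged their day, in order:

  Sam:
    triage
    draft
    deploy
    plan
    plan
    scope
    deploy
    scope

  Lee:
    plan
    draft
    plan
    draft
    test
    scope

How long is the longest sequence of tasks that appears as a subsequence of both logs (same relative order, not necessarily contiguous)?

3

Taking draft at Sam[2]=Lee[2] → plan at Sam[4]=Lee[3] → scope at Sam[8]=Lee[6] gives a common subsequence of length 3, and the DP table's final entry dp[8][6] is also 3, so no common subsequence is longer.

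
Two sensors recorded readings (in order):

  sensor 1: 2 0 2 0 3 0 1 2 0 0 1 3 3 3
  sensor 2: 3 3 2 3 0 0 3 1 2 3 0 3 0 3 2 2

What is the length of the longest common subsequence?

One common subsequence of length 9: 2 (sensor 1 #1, sensor 2 #3), 0 (sensor 1 #2, sensor 2 #5), 0 (sensor 1 #4, sensor 2 #6), 3 (sensor 1 #5, sensor 2 #7), 1 (sensor 1 #7, sensor 2 #8), 2 (sensor 1 #8, sensor 2 #9), 0 (sensor 1 #9, sensor 2 #11), 0 (sensor 1 #10, sensor 2 #13), 3 (sensor 1 #12, sensor 2 #14). Since dp[14][16] = 9, nothing longer is possible.

9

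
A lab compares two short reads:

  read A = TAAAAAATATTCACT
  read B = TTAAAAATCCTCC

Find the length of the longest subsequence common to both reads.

Pick T (read A #1, read B #2) → A (read A #3, read B #3) → A (read A #4, read B #4) → A (read A #5, read B #5) → A (read A #6, read B #6) → A (read A #7, read B #7) → T (read A #8, read B #8) → T (read A #11, read B #11) → C (read A #12, read B #12) → C (read A #14, read B #13); all 10 bases appear in both, in order. dp[15][13] = 10 confirms this is the maximum.

10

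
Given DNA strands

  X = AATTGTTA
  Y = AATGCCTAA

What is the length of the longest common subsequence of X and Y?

6

One common subsequence of length 6: A at X[1]=Y[1] → A at X[2]=Y[2] → T at X[4]=Y[3] → G at X[5]=Y[4] → T at X[6]=Y[7] → A at X[8]=Y[9]. dp[8][9] = 6 confirms this is the maximum.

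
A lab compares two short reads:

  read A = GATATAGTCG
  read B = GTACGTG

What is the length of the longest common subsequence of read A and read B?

6

Let dp[i][j] be the LCS length of the first i bases of read A and the first j bases of read B. dp[i][j] = dp[i-1][j-1]+1 when the i-th and j-th bases match, else max(dp[i-1][j], dp[i][j-1]).
    ·  G  T  A  C  G  T  G
 ·  0  0  0  0  0  0  0  0
 G  0  1  1  1  1  1  1  1
 A  0  1  1  2  2  2  2  2
 T  0  1  2  2  2  2  3  3
 A  0  1  2  3  3  3  3  3
 T  0  1  2  3  3  3  4  4
 A  0  1  2  3  3  3  4  4
 G  0  1  2  3  3  4  4  5
 T  0  1  2  3  3  4  5  5
 C  0  1  2  3  4  4  5  5
 G  0  1  2  3  4  5  5  6
dp[10][7] = 6. One LCS (by backtracking along matches): GTAGTG.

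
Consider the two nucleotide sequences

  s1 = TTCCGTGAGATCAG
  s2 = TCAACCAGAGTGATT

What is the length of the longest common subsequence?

8

One common subsequence of length 8: T at s1[1]=s2[1]; then C at s1[3]=s2[5]; then C at s1[4]=s2[6]; then G at s1[5]=s2[10]; then T at s1[6]=s2[11]; then G at s1[7]=s2[12]; then A at s1[8]=s2[13]; then T at s1[11]=s2[15]. The LCS DP gives dp[14][15] = 8, so this is optimal.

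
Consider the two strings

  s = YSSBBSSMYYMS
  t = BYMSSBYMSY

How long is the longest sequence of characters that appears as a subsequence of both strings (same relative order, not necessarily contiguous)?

7

Taking Y (s #1, t #2), S (s #2, t #4), S (s #3, t #5), B (s #5, t #6), Y (s #10, t #7), M (s #11, t #8), S (s #12, t #9) gives a common subsequence of length 7, and the DP table's final entry dp[12][10] is also 7, so no common subsequence is longer.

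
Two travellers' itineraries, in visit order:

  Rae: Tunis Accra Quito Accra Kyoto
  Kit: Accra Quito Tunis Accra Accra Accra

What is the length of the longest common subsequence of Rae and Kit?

Taking Tunis at Rae[1]=Kit[3]; then Accra at Rae[2]=Kit[5]; then Accra at Rae[4]=Kit[6] gives a common subsequence of length 3, and the DP table's final entry dp[5][6] is also 3, so no common subsequence is longer.

3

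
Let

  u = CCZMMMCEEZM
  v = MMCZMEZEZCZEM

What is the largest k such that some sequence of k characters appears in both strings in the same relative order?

7

Pick C [2,3] → Z [3,4] → M [6,5] → E [8,6] → E [9,8] → Z [10,11] → M [11,13]; all 7 characters appear in both, in order. dp[11][13] = 7 confirms this is the maximum.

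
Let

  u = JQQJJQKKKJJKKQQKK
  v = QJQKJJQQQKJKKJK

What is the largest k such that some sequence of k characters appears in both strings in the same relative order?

Match J (u #1, v #2); then Q (u #2, v #3); then J (u #4, v #5); then J (u #5, v #6); then Q (u #6, v #9); then K (u #7, v #10); then K (u #8, v #12); then K (u #9, v #13); then J (u #11, v #14); then K (u #17, v #15) — 10 characters in the same relative order in both. Since dp[17][15] = 10, nothing longer is possible.

10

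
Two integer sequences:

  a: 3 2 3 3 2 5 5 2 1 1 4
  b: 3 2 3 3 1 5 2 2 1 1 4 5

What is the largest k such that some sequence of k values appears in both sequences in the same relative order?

Pick 3 [1,1] → 2 [2,2] → 3 [3,3] → 3 [4,4] → 2 [5,7] → 2 [8,8] → 1 [9,9] → 1 [10,10] → 4 [11,11]; all 9 values appear in both, in order. The LCS DP gives dp[11][12] = 9, so this is optimal.

9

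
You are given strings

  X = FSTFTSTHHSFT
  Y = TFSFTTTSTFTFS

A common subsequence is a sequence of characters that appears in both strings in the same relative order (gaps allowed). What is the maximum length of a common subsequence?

Taking F (X #1, Y #2), S (X #2, Y #3), T (X #3, Y #6), T (X #5, Y #7), S (X #6, Y #8), T (X #7, Y #9), F (X #11, Y #10), T (X #12, Y #11) gives a common subsequence of length 8, and the DP table's final entry dp[12][13] is also 8, so no common subsequence is longer.

8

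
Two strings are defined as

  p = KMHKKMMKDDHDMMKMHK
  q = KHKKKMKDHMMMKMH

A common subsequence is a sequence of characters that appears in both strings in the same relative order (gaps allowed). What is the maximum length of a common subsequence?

13

Pick K at p[1]=q[1] → H at p[3]=q[2] → K at p[4]=q[4] → K at p[5]=q[5] → M at p[7]=q[6] → K at p[8]=q[7] → D at p[10]=q[8] → H at p[11]=q[9] → M at p[13]=q[11] → M at p[14]=q[12] → K at p[15]=q[13] → M at p[16]=q[14] → H at p[17]=q[15]; all 13 characters appear in both, in order. dp[18][15] = 13 confirms this is the maximum.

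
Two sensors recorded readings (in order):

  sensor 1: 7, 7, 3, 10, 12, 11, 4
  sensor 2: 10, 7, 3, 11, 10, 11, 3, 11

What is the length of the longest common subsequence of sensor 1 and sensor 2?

4

Match 7 at sensor 1[2]=sensor 2[2], then 3 at sensor 1[3]=sensor 2[3], then 10 at sensor 1[4]=sensor 2[5], then 11 at sensor 1[6]=sensor 2[8] — 4 values in the same relative order in both, and the DP table's final entry dp[7][8] is also 4, so no common subsequence is longer.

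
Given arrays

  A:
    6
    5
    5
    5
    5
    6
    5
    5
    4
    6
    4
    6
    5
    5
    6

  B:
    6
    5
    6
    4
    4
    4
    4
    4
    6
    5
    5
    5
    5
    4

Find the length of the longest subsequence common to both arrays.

Pick 6 at A[1]=B[1]; then 5 at A[5]=B[2]; then 6 at A[6]=B[3]; then 4 at A[9]=B[7]; then 4 at A[11]=B[8]; then 6 at A[12]=B[9]; then 5 at A[13]=B[12]; then 5 at A[14]=B[13]; all 8 values appear in both, in order. Since dp[15][14] = 8, nothing longer is possible.

8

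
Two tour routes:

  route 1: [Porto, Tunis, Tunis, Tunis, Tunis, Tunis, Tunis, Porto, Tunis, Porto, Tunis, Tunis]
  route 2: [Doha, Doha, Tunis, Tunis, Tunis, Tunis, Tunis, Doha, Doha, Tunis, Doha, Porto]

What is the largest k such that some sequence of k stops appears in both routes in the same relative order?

7

Taking Tunis [2,3], Tunis [3,4], Tunis [4,5], Tunis [5,6], Tunis [6,7], Tunis [7,10], Porto [10,12] gives a common subsequence of length 7, and the DP table's final entry dp[12][12] is also 7, so no common subsequence is longer.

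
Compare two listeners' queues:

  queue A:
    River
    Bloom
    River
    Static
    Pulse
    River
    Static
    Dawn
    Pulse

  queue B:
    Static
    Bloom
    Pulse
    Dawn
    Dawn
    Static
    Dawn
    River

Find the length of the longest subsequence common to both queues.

4

Taking Bloom at queue A[2]=queue B[2]; then Pulse at queue A[5]=queue B[3]; then Static at queue A[7]=queue B[6]; then Dawn at queue A[8]=queue B[7] gives a common subsequence of length 4. Since dp[9][8] = 4, nothing longer is possible.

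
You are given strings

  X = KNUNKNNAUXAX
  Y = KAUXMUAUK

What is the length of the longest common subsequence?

Pick K [5,1] → A [8,2] → U [9,3] → X [10,4] → A [11,7]; all 5 characters appear in both, in order, and the DP table's final entry dp[12][9] is also 5, so no common subsequence is longer.

5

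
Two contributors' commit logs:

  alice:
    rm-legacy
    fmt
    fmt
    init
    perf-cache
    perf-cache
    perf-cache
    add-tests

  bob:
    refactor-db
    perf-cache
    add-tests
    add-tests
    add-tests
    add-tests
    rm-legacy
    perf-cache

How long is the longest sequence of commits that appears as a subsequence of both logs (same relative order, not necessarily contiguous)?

Match rm-legacy at alice[1]=bob[7]; then perf-cache at alice[7]=bob[8] — 2 commits in the same relative order in both. dp[8][8] = 2 confirms this is the maximum.

2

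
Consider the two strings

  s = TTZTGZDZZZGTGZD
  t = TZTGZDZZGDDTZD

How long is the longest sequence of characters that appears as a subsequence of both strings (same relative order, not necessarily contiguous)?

Pick T (s #2, t #1), then Z (s #3, t #2), then T (s #4, t #3), then G (s #5, t #4), then Z (s #6, t #5), then D (s #7, t #6), then Z (s #9, t #7), then Z (s #10, t #8), then G (s #11, t #9), then T (s #12, t #12), then Z (s #14, t #13), then D (s #15, t #14); all 12 characters appear in both, in order. Since dp[15][14] = 12, nothing longer is possible.

12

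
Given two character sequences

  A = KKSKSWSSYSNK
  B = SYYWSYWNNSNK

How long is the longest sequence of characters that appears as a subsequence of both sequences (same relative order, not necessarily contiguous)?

One common subsequence of length 7: S (A #3, B #1) → W (A #6, B #4) → S (A #8, B #5) → Y (A #9, B #6) → S (A #10, B #10) → N (A #11, B #11) → K (A #12, B #12), and the DP table's final entry dp[12][12] is also 7, so no common subsequence is longer.

7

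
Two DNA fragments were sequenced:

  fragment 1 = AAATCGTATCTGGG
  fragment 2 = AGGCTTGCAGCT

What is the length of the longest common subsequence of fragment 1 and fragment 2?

Pick A at fragment 1[1]=fragment 2[1]; then T at fragment 1[4]=fragment 2[6]; then C at fragment 1[5]=fragment 2[8]; then G at fragment 1[6]=fragment 2[10]; then C at fragment 1[10]=fragment 2[11]; then T at fragment 1[11]=fragment 2[12]; all 6 bases appear in both, in order. The LCS DP gives dp[14][12] = 6, so this is optimal.

6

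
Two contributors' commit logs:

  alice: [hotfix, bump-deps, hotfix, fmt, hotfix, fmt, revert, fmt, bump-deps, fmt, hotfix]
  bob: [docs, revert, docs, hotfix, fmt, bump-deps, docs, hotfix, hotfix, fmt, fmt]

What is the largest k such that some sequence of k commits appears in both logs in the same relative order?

6

One common subsequence of length 6: hotfix (alice #1, bob #4), bump-deps (alice #2, bob #6), hotfix (alice #3, bob #8), hotfix (alice #5, bob #9), fmt (alice #8, bob #10), fmt (alice #10, bob #11). The LCS DP gives dp[11][11] = 6, so this is optimal.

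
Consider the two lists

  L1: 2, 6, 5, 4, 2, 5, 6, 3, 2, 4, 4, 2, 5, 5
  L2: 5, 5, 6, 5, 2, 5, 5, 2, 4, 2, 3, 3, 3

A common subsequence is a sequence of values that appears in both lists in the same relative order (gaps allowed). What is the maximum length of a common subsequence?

7

Pick 6 (L1 #2, L2 #3), then 5 (L1 #3, L2 #4), then 2 (L1 #5, L2 #5), then 5 (L1 #6, L2 #7), then 2 (L1 #9, L2 #8), then 4 (L1 #11, L2 #9), then 2 (L1 #12, L2 #10); all 7 values appear in both, in order. dp[14][13] = 7 confirms this is the maximum.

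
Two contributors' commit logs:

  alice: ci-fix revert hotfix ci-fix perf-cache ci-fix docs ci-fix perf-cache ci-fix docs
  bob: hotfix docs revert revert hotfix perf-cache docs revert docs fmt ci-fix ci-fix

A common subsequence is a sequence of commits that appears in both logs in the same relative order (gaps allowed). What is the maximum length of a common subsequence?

Pick revert [2,4] → hotfix [3,5] → perf-cache [5,6] → docs [7,9] → ci-fix [8,11] → ci-fix [10,12]; all 6 commits appear in both, in order. The LCS DP gives dp[11][12] = 6, so this is optimal.

6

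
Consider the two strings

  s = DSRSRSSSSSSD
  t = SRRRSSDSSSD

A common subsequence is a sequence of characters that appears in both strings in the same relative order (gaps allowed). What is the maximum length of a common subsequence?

9

Match S at s[2]=t[1], then R at s[3]=t[3], then R at s[5]=t[4], then S at s[6]=t[5], then S at s[7]=t[6], then S at s[9]=t[8], then S at s[10]=t[9], then S at s[11]=t[10], then D at s[12]=t[11] — 9 characters in the same relative order in both, and the DP table's final entry dp[12][11] is also 9, so no common subsequence is longer.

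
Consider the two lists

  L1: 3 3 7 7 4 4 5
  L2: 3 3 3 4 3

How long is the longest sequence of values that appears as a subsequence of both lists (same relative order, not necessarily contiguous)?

3

One common subsequence of length 3: 3 [1,2], 3 [2,3], 4 [5,4]. dp[7][5] = 3 confirms this is the maximum.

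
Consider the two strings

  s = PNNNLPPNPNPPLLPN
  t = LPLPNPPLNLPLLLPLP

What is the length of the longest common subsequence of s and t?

10

One common subsequence of length 10: P at s[1]=t[2] → L at s[5]=t[3] → P at s[6]=t[4] → P at s[7]=t[6] → P at s[9]=t[7] → N at s[10]=t[9] → P at s[11]=t[11] → P at s[12]=t[15] → L at s[14]=t[16] → P at s[15]=t[17]. dp[16][17] = 10 confirms this is the maximum.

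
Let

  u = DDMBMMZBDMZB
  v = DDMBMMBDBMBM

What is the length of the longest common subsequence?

Pick D [1,1], D [2,2], M [3,3], B [4,4], M [5,5], M [6,6], B [8,7], D [9,8], M [10,10], B [12,11]; all 10 characters appear in both, in order, and the DP table's final entry dp[12][12] is also 10, so no common subsequence is longer.

10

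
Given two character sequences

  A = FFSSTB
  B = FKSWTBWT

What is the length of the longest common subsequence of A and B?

4

Pick F (A #1, B #1), then S (A #3, B #3), then T (A #5, B #5), then B (A #6, B #6); all 4 characters appear in both, in order. Since dp[6][8] = 4, nothing longer is possible.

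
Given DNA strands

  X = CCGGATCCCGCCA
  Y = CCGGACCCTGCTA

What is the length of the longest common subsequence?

11

Match C [1,1], C [2,2], G [3,3], G [4,4], A [5,5], C [7,6], C [8,7], C [9,8], G [10,10], C [11,11], A [13,13] — 11 bases in the same relative order in both, and the DP table's final entry dp[13][13] is also 11, so no common subsequence is longer.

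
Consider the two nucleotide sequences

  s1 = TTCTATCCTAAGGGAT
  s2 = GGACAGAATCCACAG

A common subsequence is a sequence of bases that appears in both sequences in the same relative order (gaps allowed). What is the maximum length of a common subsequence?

8

Taking C [3,4] → A [5,8] → T [6,9] → C [7,10] → C [8,11] → A [10,12] → A [11,14] → G [14,15] gives a common subsequence of length 8. The LCS DP gives dp[16][15] = 8, so this is optimal.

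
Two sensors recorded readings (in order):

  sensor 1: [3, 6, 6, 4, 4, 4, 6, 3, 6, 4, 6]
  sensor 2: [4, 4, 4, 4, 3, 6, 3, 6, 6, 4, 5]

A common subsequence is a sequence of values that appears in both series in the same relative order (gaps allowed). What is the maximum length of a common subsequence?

7

Let dp[i][j] be the LCS length of the first i values of sensor 1 and the first j values of sensor 2. dp[i][j] = dp[i-1][j-1]+1 when the i-th and j-th values match, else max(dp[i-1][j], dp[i][j-1]).
    ·  4  4  4  4  3  6  3  6  6  4  5
 ·  0  0  0  0  0  0  0  0  0  0  0  0
 3  0  0  0  0  0  1  1  1  1  1  1  1
 6  0  0  0  0  0  1  2  2  2  2  2  2
 6  0  0  0  0  0  1  2  2  3  3  3  3
 4  0  1  1  1  1  1  2  2  3  3  4  4
 4  0  1  2  2  2  2  2  2  3  3  4  4
 4  0  1  2  3  3  3  3  3  3  3  4  4
 6  0  1  2  3  3  3  4  4  4  4  4  4
 3  0  1  2  3  3  4  4  5  5  5  5  5
 6  0  1  2  3  3  4  5  5  6  6  6  6
 4  0  1  2  3  4  4  5  5  6  6  7  7
 6  0  1  2  3  4  4  5  5  6  7  7  7
dp[11][11] = 7. One LCS (by backtracking along matches): 4, 4, 4, 6, 3, 6, 4.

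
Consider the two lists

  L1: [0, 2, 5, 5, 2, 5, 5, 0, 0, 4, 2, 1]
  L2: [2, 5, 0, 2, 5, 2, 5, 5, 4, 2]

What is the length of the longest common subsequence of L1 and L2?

8

Match 0 (L1 #1, L2 #3), then 2 (L1 #2, L2 #4), then 5 (L1 #4, L2 #5), then 2 (L1 #5, L2 #6), then 5 (L1 #6, L2 #7), then 5 (L1 #7, L2 #8), then 4 (L1 #10, L2 #9), then 2 (L1 #11, L2 #10) — 8 values in the same relative order in both, and the DP table's final entry dp[12][10] is also 8, so no common subsequence is longer.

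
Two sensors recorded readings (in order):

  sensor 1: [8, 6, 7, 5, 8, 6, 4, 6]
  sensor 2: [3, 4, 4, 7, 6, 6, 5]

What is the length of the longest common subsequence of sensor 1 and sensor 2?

Let dp[i][j] be the LCS length of the first i values of sensor 1 and the first j values of sensor 2. dp[i][j] = dp[i-1][j-1]+1 when the i-th and j-th values match, else max(dp[i-1][j], dp[i][j-1]).
    ·  3  4  4  7  6  6  5
 ·  0  0  0  0  0  0  0  0
 8  0  0  0  0  0  0  0  0
 6  0  0  0  0  0  1  1  1
 7  0  0  0  0  1  1  1  1
 5  0  0  0  0  1  1  1  2
 8  0  0  0  0  1  1  1  2
 6  0  0  0  0  1  2  2  2
 4  0  0  1  1  1  2  2  2
 6  0  0  1  1  1  2  3  3
dp[8][7] = 3. One LCS (by backtracking along matches): 7, 6, 6.

3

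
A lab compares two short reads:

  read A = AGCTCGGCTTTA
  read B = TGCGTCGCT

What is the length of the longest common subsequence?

7

Match G [2,2], C [3,3], T [4,5], C [5,6], G [7,7], C [8,8], T [11,9] — 7 bases in the same relative order in both, and the DP table's final entry dp[12][9] is also 7, so no common subsequence is longer.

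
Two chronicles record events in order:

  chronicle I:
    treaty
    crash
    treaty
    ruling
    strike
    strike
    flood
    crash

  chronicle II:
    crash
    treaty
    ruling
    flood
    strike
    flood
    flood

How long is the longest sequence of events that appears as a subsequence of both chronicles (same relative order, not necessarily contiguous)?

Taking crash at chronicle I[2]=chronicle II[1] → treaty at chronicle I[3]=chronicle II[2] → ruling at chronicle I[4]=chronicle II[3] → strike at chronicle I[5]=chronicle II[5] → flood at chronicle I[7]=chronicle II[7] gives a common subsequence of length 5. dp[8][7] = 5 confirms this is the maximum.

5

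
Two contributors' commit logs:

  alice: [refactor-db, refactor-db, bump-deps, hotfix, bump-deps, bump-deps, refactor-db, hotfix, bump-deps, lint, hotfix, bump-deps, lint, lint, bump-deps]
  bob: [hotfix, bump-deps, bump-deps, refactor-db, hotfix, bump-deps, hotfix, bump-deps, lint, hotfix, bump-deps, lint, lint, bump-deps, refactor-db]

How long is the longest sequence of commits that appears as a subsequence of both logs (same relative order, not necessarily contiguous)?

12

Taking hotfix [4,1], bump-deps [5,2], bump-deps [6,3], refactor-db [7,4], hotfix [8,7], bump-deps [9,8], lint [10,9], hotfix [11,10], bump-deps [12,11], lint [13,12], lint [14,13], bump-deps [15,14] gives a common subsequence of length 12, and the DP table's final entry dp[15][15] is also 12, so no common subsequence is longer.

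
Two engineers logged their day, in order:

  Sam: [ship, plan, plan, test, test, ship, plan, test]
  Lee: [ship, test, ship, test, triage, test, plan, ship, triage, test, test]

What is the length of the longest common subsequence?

5

Taking ship [1,3], then test [4,4], then test [5,6], then ship [6,8], then test [8,11] gives a common subsequence of length 5, and the DP table's final entry dp[8][11] is also 5, so no common subsequence is longer.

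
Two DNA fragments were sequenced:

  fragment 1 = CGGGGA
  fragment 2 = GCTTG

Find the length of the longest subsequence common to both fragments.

Pick C [1,2] → G [5,5]; all 2 bases appear in both, in order. Since dp[6][5] = 2, nothing longer is possible.

2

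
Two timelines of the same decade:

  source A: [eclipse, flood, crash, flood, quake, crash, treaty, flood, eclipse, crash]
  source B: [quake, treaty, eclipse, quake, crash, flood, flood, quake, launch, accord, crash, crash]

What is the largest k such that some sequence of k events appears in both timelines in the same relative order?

Pick eclipse at source A[1]=source B[3] → flood at source A[2]=source B[6] → flood at source A[4]=source B[7] → quake at source A[5]=source B[8] → crash at source A[6]=source B[11] → crash at source A[10]=source B[12]; all 6 events appear in both, in order, and the DP table's final entry dp[10][12] is also 6, so no common subsequence is longer.

6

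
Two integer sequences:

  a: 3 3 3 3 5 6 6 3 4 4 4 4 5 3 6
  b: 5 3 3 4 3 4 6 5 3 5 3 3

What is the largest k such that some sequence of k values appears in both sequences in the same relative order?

7

Taking 3 (a #1, b #2), then 3 (a #2, b #3), then 3 (a #3, b #5), then 3 (a #4, b #9), then 5 (a #5, b #10), then 3 (a #8, b #11), then 3 (a #14, b #12) gives a common subsequence of length 7, and the DP table's final entry dp[15][12] is also 7, so no common subsequence is longer.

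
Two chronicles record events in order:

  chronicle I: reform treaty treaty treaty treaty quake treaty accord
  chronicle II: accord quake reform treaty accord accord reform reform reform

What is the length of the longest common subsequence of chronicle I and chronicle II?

Taking reform [1,3]; then treaty [2,4]; then accord [8,6] gives a common subsequence of length 3. The LCS DP gives dp[8][9] = 3, so this is optimal.

3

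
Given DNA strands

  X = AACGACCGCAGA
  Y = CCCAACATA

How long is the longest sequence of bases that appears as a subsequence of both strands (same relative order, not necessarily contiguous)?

Taking C [3,1], then C [6,2], then C [7,3], then C [9,6], then A [10,7], then A [12,9] gives a common subsequence of length 6. The LCS DP gives dp[12][9] = 6, so this is optimal.

6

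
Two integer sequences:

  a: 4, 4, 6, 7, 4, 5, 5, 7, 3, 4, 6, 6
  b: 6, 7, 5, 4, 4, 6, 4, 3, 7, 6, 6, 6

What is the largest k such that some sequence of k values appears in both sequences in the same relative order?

Let dp[i][j] be the LCS length of the first i values of a and the first j values of b. dp[i][j] = dp[i-1][j-1]+1 when the i-th and j-th values match, else max(dp[i-1][j], dp[i][j-1]).
    ·  6  7  5  4  4  6  4  3  7  6  6  6
 ·  0  0  0  0  0  0  0  0  0  0  0  0  0
 4  0  0  0  0  1  1  1  1  1  1  1  1  1
 4  0  0  0  0  1  2  2  2  2  2  2  2  2
 6  0  1  1  1  1  2  3  3  3  3  3  3  3
 7  0  1  2  2  2  2  3  3  3  4  4  4  4
 4  0  1  2  2  3  3  3  4  4  4  4  4  4
 5  0  1  2  3  3  3  3  4  4  4  4  4  4
 5  0  1  2  3  3  3  3  4  4  4  4  4  4
 7  0  1  2  3  3  3  3  4  4  5  5  5  5
 3  0  1  2  3  3  3  3  4  5  5  5  5  5
 4  0  1  2  3  4  4  4  4  5  5  5  5  5
 6  0  1  2  3  4  4  5  5  5  5  6  6  6
 6  0  1  2  3  4  4  5  5  5  5  6  7  7
dp[12][12] = 7. One LCS (by backtracking along matches): 4, 4, 6, 4, 7, 6, 6.

7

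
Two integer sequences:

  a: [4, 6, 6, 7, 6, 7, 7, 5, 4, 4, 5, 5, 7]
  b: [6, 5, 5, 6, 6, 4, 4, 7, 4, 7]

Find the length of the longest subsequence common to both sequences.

Let dp[i][j] be the LCS length of the first i values of a and the first j values of b. dp[i][j] = dp[i-1][j-1]+1 when the i-th and j-th values match, else max(dp[i-1][j], dp[i][j-1]).
    ·  6  5  5  6  6  4  4  7  4  7
 ·  0  0  0  0  0  0  0  0  0  0  0
 4  0  0  0  0  0  0  1  1  1  1  1
 6  0  1  1  1  1  1  1  1  1  1  1
 6  0  1  1  1  2  2  2  2  2  2  2
 7  0  1  1  1  2  2  2  2  3  3  3
 6  0  1  1  1  2  3  3  3  3  3  3
 7  0  1  1  1  2  3  3  3  4  4  4
 7  0  1  1  1  2  3  3  3  4  4  5
 5  0  1  2  2  2  3  3  3  4  4  5
 4  0  1  2  2  2  3  4  4  4  5  5
 4  0  1  2  2  2  3  4  5  5  5  5
 5  0  1  2  3  3  3  4  5  5  5  5
 5  0  1  2  3  3  3  4  5  5  5  5
 7  0  1  2  3  3  3  4  5  6  6  6
dp[13][10] = 6. One LCS (by backtracking along matches): 6, 6, 6, 7, 4, 7.

6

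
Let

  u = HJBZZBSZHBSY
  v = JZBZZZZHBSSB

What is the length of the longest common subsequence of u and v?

8

Match J [2,1]; then B [3,3]; then Z [4,5]; then Z [5,6]; then Z [8,7]; then H [9,8]; then B [10,9]; then S [11,11] — 8 characters in the same relative order in both. The LCS DP gives dp[12][12] = 8, so this is optimal.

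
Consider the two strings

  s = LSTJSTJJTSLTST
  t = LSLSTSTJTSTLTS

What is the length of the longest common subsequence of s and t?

One common subsequence of length 11: L [1,3]; then S [2,4]; then T [3,5]; then S [5,6]; then T [6,7]; then J [8,8]; then T [9,9]; then S [10,10]; then L [11,12]; then T [12,13]; then S [13,14]. dp[14][14] = 11 confirms this is the maximum.

11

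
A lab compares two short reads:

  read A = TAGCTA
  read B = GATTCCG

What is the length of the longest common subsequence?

2

Pick T [1,4], G [3,7]; all 2 bases appear in both, in order. The LCS DP gives dp[6][7] = 2, so this is optimal.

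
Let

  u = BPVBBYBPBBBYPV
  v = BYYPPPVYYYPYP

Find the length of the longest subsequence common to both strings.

7

Match B at u[1]=v[1], then P at u[2]=v[6], then V at u[3]=v[7], then Y at u[6]=v[10], then P at u[8]=v[11], then Y at u[12]=v[12], then P at u[13]=v[13] — 7 characters in the same relative order in both. dp[14][13] = 7 confirms this is the maximum.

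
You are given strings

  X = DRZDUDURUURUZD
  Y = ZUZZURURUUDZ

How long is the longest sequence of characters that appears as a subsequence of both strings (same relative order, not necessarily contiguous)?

One common subsequence of length 8: Z at X[3]=Y[1], then U at X[5]=Y[2], then U at X[7]=Y[5], then R at X[8]=Y[6], then U at X[9]=Y[7], then U at X[10]=Y[9], then U at X[12]=Y[10], then Z at X[13]=Y[12]. The LCS DP gives dp[14][12] = 8, so this is optimal.

8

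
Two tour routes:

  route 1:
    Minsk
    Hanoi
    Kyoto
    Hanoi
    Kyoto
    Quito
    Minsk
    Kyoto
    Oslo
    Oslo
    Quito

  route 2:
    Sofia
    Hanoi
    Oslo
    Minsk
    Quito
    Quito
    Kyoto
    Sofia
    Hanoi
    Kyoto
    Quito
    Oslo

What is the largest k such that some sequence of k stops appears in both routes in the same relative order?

Taking Minsk at route 1[1]=route 2[4], Kyoto at route 1[3]=route 2[7], Hanoi at route 1[4]=route 2[9], Kyoto at route 1[5]=route 2[10], Quito at route 1[6]=route 2[11], Oslo at route 1[10]=route 2[12] gives a common subsequence of length 6. dp[11][12] = 6 confirms this is the maximum.

6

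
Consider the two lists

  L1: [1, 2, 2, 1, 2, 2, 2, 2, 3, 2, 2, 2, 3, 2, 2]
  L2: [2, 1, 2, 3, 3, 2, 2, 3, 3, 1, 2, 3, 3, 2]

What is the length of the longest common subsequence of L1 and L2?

Match 2 at L1[3]=L2[1]; then 1 at L1[4]=L2[2]; then 2 at L1[5]=L2[3]; then 2 at L1[6]=L2[6]; then 2 at L1[7]=L2[7]; then 2 at L1[8]=L2[11]; then 3 at L1[9]=L2[12]; then 3 at L1[13]=L2[13]; then 2 at L1[15]=L2[14] — 9 values in the same relative order in both. Since dp[15][14] = 9, nothing longer is possible.

9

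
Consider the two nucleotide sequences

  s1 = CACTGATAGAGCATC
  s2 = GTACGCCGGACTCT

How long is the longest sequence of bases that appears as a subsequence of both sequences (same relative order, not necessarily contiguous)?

8

Taking C (s1 #1, s2 #6); then C (s1 #3, s2 #7); then G (s1 #5, s2 #8); then G (s1 #9, s2 #9); then A (s1 #10, s2 #10); then C (s1 #12, s2 #11); then T (s1 #14, s2 #12); then C (s1 #15, s2 #13) gives a common subsequence of length 8, and the DP table's final entry dp[15][14] is also 8, so no common subsequence is longer.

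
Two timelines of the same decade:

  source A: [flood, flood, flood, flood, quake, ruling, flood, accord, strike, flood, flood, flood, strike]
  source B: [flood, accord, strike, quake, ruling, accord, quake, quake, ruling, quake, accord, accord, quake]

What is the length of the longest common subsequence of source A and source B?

Match flood [1,1] → quake [5,8] → ruling [6,9] → accord [8,12] — 4 events in the same relative order in both. Since dp[13][13] = 4, nothing longer is possible.

4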